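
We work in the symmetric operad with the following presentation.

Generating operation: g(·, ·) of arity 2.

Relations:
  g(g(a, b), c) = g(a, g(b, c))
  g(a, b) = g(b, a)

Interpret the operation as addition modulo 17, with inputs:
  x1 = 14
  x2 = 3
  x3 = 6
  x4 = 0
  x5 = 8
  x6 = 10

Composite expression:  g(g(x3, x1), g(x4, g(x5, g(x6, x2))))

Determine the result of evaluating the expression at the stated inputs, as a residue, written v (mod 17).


7 (mod 17)

g(x3, x1) = 3
g(x6, x2) = 13
g(x5, g(x6, x2)) = 4
g(x4, g(x5, g(x6, x2))) = 4
g(g(x3, x1), g(x4, g(x5, g(x6, x2)))) = 7


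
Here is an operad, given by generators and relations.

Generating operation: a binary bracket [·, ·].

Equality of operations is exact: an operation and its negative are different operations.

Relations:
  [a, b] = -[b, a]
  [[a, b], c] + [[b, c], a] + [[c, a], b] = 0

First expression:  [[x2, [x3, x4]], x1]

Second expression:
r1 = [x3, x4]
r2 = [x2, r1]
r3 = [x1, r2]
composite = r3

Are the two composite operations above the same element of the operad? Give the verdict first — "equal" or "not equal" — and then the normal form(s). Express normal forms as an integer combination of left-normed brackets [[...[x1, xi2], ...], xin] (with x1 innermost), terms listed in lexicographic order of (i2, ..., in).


not equal; the first gives -[[[x1, x2], x3], x4] + [[[x1, x2], x4], x3] + [[[x1, x3], x4], x2] - [[[x1, x4], x3], x2] and the second [[[x1, x2], x3], x4] - [[[x1, x2], x4], x3] - [[[x1, x3], x4], x2] + [[[x1, x4], x3], x2]

Normal form of the first expression: -[[[x1, x2], x3], x4] + [[[x1, x2], x4], x3] + [[[x1, x3], x4], x2] - [[[x1, x4], x3], x2]
Normal form of the second expression: [[[x1, x2], x3], x4] - [[[x1, x2], x4], x3] - [[[x1, x3], x4], x2] + [[[x1, x4], x3], x2]
No match — not equal.


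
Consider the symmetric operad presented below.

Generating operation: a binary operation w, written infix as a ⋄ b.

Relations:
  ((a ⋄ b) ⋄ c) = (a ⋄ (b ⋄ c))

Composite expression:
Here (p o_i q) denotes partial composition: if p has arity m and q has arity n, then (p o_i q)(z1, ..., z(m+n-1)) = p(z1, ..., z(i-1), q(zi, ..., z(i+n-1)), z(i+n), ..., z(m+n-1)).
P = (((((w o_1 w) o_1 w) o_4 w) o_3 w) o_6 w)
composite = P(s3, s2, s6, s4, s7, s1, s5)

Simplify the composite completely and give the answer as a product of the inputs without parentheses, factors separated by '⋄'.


Every regrouping of w is equal, so read the s-inputs in written order.
(s3 ⋄ s2) unparenthesizes to s3 ⋄ s2
(s6 ⋄ s4) unparenthesizes to s6 ⋄ s4
((s3 ⋄ s2) ⋄ (s6 ⋄ s4)) unparenthesizes to s3 ⋄ s2 ⋄ s6 ⋄ s4
(s1 ⋄ s5) unparenthesizes to s1 ⋄ s5
(s7 ⋄ (s1 ⋄ s5)) unparenthesizes to s7 ⋄ s1 ⋄ s5
(((s3 ⋄ s2) ⋄ (s6 ⋄ s4)) ⋄ (s7 ⋄ (s1 ⋄ s5))) unparenthesizes to s3 ⋄ s2 ⋄ s6 ⋄ s4 ⋄ s7 ⋄ s1 ⋄ s5

s3 ⋄ s2 ⋄ s6 ⋄ s4 ⋄ s7 ⋄ s1 ⋄ s5


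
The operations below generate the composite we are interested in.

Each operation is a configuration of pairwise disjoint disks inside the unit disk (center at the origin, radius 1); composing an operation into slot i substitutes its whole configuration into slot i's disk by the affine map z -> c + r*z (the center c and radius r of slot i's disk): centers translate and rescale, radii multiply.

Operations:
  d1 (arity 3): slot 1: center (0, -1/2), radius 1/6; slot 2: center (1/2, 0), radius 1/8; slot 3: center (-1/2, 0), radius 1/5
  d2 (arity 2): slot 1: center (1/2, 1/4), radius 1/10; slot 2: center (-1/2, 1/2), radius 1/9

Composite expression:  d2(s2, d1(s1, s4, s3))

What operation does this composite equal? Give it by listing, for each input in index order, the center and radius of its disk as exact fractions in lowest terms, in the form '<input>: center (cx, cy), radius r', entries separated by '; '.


s1: center (-1/2, 4/9), radius 1/54; s2: center (1/2, 1/4), radius 1/10; s3: center (-5/9, 1/2), radius 1/45; s4: center (-4/9, 1/2), radius 1/72

Each s-disk chains the slot maps above it in d2; radii multiply.
input s2: composing its 1 substitution step yields center (1/2, 1/4), radius 1/10
input s1: composing its 2 substitution steps yields center (-1/2, 4/9), radius 1/54
input s4: composing its 2 substitution steps yields center (-4/9, 1/2), radius 1/72
input s3: composing its 2 substitution steps yields center (-5/9, 1/2), radius 1/45


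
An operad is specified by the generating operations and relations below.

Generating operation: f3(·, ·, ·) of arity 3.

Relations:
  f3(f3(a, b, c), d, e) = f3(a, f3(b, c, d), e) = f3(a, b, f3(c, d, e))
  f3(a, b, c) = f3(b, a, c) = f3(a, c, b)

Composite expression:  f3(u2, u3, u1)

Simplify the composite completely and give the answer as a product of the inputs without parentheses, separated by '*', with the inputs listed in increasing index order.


Shape and order are irrelevant to f3; the u-input set decides.
f3(u2, u3, u1) flattens to u2 * u3 * u1
commutativity sorts the factors: u1 * u2 * u3

u1 * u2 * u3


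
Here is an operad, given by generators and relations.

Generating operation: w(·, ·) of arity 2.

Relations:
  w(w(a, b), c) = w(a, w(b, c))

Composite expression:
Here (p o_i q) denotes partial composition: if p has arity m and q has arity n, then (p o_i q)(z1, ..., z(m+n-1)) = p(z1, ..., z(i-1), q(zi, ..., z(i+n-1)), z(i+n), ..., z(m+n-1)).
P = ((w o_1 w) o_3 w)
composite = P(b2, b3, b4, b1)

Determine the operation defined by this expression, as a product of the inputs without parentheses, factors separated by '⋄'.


The w-tree's shape is irrelevant; the b-reading-order decides.
w(b2, b3) reduces to b2 ⋄ b3
w(b4, b1) reduces to b4 ⋄ b1
w(w(b2, b3), w(b4, b1)) reduces to b2 ⋄ b3 ⋄ b4 ⋄ b1

b2 ⋄ b3 ⋄ b4 ⋄ b1


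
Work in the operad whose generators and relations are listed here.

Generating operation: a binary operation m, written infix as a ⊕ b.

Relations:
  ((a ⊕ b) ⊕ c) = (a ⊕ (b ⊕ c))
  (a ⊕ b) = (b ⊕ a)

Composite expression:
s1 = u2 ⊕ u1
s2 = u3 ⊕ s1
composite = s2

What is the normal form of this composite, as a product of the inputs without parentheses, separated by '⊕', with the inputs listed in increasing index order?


Key point: m commutes, so take the u-inputs in any fixed order.
(u2 ⊕ u1) collapses to u2 ⊕ u1
(u3 ⊕ (u2 ⊕ u1)) collapses to u3 ⊕ u2 ⊕ u1
commutativity sorts the factors: u1 ⊕ u2 ⊕ u3

u1 ⊕ u2 ⊕ u3


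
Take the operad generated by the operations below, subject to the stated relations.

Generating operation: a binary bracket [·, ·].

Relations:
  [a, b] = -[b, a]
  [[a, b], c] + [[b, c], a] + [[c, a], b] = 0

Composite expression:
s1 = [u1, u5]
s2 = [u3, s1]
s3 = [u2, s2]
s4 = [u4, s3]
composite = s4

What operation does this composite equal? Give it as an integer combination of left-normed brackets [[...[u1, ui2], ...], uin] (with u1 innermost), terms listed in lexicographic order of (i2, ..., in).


-[[[[u1, u5], u3], u2], u4]

Skip Jacobi rewriting: expand, keep u1-initial words, read off terms.
Composite bracket: [u4, [u2, [u3, [u1, u5]]]]
Each bracket splits as ab - ba, giving 16 signed words (2^4 = 16).
Keep just the words that open with u1:
  u1u5u3u2u4 appears with sign -1, giving the term -[[[[u1, u5], u3], u2], u4]


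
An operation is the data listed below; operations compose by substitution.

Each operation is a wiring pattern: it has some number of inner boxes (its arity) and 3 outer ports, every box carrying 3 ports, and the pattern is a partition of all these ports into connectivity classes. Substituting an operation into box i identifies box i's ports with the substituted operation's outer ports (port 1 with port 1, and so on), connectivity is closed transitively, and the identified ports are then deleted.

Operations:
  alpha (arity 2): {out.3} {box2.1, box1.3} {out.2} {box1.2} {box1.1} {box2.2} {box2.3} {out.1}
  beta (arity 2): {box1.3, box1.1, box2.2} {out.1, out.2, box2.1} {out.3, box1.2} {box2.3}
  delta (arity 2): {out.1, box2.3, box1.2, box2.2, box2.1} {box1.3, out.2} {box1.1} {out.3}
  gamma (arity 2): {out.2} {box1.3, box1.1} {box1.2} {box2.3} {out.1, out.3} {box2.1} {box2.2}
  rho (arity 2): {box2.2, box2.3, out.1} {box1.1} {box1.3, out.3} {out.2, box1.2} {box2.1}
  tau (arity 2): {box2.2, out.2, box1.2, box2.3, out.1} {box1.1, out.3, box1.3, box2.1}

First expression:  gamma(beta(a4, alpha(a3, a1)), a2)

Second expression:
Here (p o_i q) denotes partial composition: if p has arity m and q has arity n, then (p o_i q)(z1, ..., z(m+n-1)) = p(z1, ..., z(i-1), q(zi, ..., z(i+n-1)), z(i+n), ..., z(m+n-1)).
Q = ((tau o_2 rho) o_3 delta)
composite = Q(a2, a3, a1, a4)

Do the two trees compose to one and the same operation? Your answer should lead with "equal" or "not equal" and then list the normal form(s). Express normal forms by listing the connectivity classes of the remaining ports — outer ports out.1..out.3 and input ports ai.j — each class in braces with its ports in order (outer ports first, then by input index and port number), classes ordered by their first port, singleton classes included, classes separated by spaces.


The first expression reduces to {out.1, out.3} {out.2} {a1.1, a3.3} {a1.2} {a1.3} {a2.1} {a2.2} {a2.3} {a3.1} {a3.2} {a4.1, a4.3} {a4.2}
The second expression reduces to {out.1, out.2, a2.2, a3.2, a3.3} {out.3, a1.3, a2.1, a2.3} {a1.1} {a1.2, a4.1, a4.2, a4.3} {a3.1}
They disagree, so not equal.

not equal: they reduce to {out.1, out.3} {out.2} {a1.1, a3.3} {a1.2} {a1.3} {a2.1} {a2.2} {a2.3} {a3.1} {a3.2} {a4.1, a4.3} {a4.2} and {out.1, out.2, a2.2, a3.2, a3.3} {out.3, a1.3, a2.1, a2.3} {a1.1} {a1.2, a4.1, a4.2, a4.3} {a3.1}


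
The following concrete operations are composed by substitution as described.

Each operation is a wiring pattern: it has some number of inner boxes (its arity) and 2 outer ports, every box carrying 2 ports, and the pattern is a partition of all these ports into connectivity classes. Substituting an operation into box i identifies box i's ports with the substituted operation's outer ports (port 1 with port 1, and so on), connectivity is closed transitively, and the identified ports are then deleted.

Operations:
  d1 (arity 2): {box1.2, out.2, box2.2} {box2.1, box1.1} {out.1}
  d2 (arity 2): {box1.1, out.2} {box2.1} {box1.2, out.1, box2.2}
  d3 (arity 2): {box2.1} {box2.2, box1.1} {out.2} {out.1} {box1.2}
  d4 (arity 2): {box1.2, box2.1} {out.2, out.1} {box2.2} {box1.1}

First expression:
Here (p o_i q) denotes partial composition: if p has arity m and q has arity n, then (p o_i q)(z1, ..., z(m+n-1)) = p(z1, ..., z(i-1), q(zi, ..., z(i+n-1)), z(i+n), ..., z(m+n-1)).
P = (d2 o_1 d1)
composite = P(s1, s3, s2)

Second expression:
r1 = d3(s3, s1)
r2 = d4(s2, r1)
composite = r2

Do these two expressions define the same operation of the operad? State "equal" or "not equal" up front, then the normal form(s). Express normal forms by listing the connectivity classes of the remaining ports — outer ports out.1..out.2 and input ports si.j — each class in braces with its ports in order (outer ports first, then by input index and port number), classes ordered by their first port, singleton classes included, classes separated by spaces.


not equal; the first gives {out.1, s1.2, s2.2, s3.2} {out.2} {s1.1, s3.1} {s2.1} and the second {out.1, out.2} {s1.1} {s1.2, s3.1} {s2.1} {s2.2} {s3.2}


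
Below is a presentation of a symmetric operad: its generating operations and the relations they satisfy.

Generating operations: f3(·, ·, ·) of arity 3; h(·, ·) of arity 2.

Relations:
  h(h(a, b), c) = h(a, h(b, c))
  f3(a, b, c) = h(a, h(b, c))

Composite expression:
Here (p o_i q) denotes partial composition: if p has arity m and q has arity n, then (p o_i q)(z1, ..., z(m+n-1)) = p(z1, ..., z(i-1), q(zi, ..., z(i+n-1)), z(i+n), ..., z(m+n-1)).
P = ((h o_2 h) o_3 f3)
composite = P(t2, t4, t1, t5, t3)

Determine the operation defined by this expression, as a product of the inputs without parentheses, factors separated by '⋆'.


t2 ⋆ t4 ⋆ t1 ⋆ t5 ⋆ t3


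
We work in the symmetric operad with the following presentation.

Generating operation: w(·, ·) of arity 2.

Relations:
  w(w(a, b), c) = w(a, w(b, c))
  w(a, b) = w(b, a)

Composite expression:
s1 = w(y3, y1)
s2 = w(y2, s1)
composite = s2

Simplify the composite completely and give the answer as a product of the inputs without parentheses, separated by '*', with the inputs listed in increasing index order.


y1 * y2 * y3

With w associative and commutative, the y-input set is all that matters.
w(y3, y1) collapses to y3 * y1
w(y2, w(y3, y1)) collapses to y2 * y3 * y1
sorting the factors by input index: y1 * y2 * y3


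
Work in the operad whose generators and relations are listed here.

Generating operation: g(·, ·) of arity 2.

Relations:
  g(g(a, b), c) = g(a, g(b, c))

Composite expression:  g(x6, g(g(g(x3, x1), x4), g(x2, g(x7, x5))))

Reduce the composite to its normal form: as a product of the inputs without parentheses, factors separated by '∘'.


x6 ∘ x3 ∘ x1 ∘ x4 ∘ x2 ∘ x7 ∘ x5


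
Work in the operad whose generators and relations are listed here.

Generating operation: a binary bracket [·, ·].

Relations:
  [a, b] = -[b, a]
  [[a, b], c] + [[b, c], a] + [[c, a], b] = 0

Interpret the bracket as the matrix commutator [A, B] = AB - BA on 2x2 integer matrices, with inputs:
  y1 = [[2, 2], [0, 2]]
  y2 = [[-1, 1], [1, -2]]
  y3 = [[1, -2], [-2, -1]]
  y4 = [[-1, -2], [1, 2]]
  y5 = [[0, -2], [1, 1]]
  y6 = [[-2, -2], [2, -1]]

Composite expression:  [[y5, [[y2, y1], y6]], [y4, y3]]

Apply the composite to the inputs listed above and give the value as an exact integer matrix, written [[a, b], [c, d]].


[y2, y1] = [[-2, 2], [0, 2]]
[[y2, y1], y6] = [[4, 10], [8, -4]]
[y5, [[y2, y1], y6]] = [[-26, 6], [16, 26]]
[y4, y3] = [[6, 10], [-4, -6]]
[[y5, [[y2, y1], y6]], [y4, y3]] = [[-184, -592], [-16, 184]]

[[-184, -592], [-16, 184]]


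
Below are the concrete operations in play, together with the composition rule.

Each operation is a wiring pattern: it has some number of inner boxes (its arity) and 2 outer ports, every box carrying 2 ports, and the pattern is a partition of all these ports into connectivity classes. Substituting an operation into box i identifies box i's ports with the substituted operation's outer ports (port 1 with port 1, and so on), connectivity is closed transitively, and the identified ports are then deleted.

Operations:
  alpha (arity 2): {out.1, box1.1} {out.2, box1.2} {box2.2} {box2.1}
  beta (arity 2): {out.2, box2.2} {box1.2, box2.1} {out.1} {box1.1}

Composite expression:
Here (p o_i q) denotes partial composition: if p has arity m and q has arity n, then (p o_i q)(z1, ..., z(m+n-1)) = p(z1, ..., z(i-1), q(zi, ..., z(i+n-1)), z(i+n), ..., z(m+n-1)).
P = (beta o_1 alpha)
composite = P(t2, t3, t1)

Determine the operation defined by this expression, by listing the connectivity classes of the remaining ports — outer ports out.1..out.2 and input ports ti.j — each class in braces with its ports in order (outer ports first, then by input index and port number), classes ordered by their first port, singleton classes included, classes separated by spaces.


Treat the ports identified at beta as solder joints: merge, then drop.
after alpha, the pattern on (t2, t3) reads {out.1, t2.1} {out.2, t2.2} {t3.1} {t3.2} (out.j = its outer ports)
after beta, the pattern on (t2, t3, t1) reads {out.1} {out.2, t1.2} {t1.1, t2.2} {t2.1} {t3.1} {t3.2} (out.j = its outer ports)

{out.1} {out.2, t1.2} {t1.1, t2.2} {t2.1} {t3.1} {t3.2}


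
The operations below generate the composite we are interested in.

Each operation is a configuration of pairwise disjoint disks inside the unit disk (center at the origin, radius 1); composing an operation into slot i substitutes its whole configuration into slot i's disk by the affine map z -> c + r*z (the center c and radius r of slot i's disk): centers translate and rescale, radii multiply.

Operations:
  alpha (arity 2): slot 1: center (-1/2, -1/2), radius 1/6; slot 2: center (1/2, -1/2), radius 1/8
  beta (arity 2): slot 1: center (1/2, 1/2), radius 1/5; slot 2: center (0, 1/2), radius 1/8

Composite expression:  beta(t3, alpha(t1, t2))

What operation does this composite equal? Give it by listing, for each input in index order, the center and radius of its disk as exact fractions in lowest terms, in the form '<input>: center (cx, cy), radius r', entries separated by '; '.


t1: center (-1/16, 7/16), radius 1/48; t2: center (1/16, 7/16), radius 1/64; t3: center (1/2, 1/2), radius 1/5


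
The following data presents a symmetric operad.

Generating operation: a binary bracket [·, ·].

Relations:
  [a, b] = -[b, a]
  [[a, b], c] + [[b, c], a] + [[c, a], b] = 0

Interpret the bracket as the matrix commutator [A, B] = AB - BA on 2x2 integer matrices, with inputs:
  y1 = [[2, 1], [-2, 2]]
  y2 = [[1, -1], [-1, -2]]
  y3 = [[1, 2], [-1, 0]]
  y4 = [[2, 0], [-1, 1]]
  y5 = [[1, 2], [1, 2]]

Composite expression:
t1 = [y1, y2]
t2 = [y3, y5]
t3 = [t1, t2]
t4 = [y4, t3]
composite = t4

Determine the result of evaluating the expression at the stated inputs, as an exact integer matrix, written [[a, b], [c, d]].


[y1, y2] = [[-3, -3], [-6, 3]]
[y3, y5] = [[4, 4], [0, -4]]
[[y1, y2], [y3, y5]] = [[24, 0], [-48, -24]]
[y4, [[y1, y2], [y3, y5]]] = [[0, 0], [0, 0]]

[[0, 0], [0, 0]]


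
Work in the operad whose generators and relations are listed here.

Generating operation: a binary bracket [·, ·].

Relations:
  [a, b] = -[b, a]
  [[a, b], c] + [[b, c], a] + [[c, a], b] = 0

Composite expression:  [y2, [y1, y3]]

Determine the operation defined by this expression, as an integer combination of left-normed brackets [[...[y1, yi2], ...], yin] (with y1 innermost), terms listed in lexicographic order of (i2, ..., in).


-[[y1, y3], y2]

Left-normed coefficients sit on the y1-initial expansion words.
Composite bracket: [y2, [y1, y3]]
Each bracket splits as ab - ba, giving 4 signed words (2^2 = 4).
Collect the words opening with y1:
  y1y3y2 (sign -1) contributes -[[y1, y3], y2]


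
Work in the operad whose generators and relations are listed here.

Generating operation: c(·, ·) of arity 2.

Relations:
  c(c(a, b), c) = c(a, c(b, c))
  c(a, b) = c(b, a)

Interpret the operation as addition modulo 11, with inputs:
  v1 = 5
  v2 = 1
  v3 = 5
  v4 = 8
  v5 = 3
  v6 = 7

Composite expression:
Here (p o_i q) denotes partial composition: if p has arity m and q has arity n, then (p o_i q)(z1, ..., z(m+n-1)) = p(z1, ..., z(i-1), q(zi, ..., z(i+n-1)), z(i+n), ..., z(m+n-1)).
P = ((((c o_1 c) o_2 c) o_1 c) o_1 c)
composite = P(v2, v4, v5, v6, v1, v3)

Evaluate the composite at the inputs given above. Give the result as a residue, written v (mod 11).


c(v2, v4) = 9
c(c(v2, v4), v5) = 1
c(v6, v1) = 1
c(c(c(v2, v4), v5), c(v6, v1)) = 2
c(c(c(c(v2, v4), v5), c(v6, v1)), v3) = 7

7 (mod 11)


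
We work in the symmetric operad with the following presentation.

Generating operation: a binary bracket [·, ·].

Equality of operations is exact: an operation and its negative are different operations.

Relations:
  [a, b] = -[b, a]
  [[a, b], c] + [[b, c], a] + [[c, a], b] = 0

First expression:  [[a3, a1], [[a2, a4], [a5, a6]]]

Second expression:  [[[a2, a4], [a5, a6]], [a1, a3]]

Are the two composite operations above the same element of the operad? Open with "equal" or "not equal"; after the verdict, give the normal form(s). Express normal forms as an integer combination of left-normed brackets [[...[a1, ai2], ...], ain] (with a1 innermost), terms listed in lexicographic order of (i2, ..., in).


equal; the common form is -[[[[[a1, a3], a2], a4], a5], a6] + [[[[[a1, a3], a2], a4], a6], a5] + [[[[[a1, a3], a4], a2], a5], a6] - [[[[[a1, a3], a4], a2], a6], a5] + [[[[[a1, a3], a5], a6], a2], a4] - [[[[[a1, a3], a5], a6], a4], a2] - [[[[[a1, a3], a6], a5], a2], a4] + [[[[[a1, a3], a6], a5], a4], a2]

In normal form, the first expression is -[[[[[a1, a3], a2], a4], a5], a6] + [[[[[a1, a3], a2], a4], a6], a5] + [[[[[a1, a3], a4], a2], a5], a6] - [[[[[a1, a3], a4], a2], a6], a5] + [[[[[a1, a3], a5], a6], a2], a4] - [[[[[a1, a3], a5], a6], a4], a2] - [[[[[a1, a3], a6], a5], a2], a4] + [[[[[a1, a3], a6], a5], a4], a2]
In normal form, the second expression is -[[[[[a1, a3], a2], a4], a5], a6] + [[[[[a1, a3], a2], a4], a6], a5] + [[[[[a1, a3], a4], a2], a5], a6] - [[[[[a1, a3], a4], a2], a6], a5] + [[[[[a1, a3], a5], a6], a2], a4] - [[[[[a1, a3], a5], a6], a4], a2] - [[[[[a1, a3], a6], a5], a2], a4] + [[[[[a1, a3], a6], a5], a4], a2]
The normal forms match — equal.


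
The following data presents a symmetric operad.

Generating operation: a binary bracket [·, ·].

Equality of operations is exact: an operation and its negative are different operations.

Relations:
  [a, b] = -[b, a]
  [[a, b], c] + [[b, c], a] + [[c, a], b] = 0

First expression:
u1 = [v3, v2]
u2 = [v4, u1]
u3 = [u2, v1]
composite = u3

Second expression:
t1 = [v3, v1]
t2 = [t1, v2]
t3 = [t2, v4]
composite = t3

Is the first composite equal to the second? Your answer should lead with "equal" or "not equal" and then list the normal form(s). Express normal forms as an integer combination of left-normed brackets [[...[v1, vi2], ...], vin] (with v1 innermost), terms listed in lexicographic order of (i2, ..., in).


Normal form of the first expression: -[[[v1, v2], v3], v4] + [[[v1, v3], v2], v4] + [[[v1, v4], v2], v3] - [[[v1, v4], v3], v2]
Normal form of the second expression: -[[[v1, v3], v2], v4]
Distinct normal forms: not equal.

not equal; the first gives -[[[v1, v2], v3], v4] + [[[v1, v3], v2], v4] + [[[v1, v4], v2], v3] - [[[v1, v4], v3], v2] and the second -[[[v1, v3], v2], v4]


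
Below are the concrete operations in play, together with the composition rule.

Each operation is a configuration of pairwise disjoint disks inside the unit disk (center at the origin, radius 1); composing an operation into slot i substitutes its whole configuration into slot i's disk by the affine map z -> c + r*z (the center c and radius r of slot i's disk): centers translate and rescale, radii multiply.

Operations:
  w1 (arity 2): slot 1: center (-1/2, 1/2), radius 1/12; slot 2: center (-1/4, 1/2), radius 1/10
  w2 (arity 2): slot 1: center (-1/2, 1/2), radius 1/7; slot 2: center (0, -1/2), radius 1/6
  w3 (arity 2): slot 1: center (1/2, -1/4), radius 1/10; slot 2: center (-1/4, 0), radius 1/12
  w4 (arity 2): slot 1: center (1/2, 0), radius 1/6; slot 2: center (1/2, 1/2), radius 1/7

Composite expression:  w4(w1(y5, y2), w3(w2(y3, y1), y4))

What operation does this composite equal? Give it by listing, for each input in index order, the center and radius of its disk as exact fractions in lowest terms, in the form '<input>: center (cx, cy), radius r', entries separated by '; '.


Only the slot chain above each y matters under w4; compose those maps.
tracing y5 down its 2-map path: center (5/12, 1/12), radius 1/72
tracing y2 down its 2-map path: center (11/24, 1/12), radius 1/60
tracing y3 down its 3-map path: center (79/140, 33/70), radius 1/490
tracing y1 down its 3-map path: center (4/7, 16/35), radius 1/420
tracing y4 down its 2-map path: center (13/28, 1/2), radius 1/84

y1: center (4/7, 16/35), radius 1/420; y2: center (11/24, 1/12), radius 1/60; y3: center (79/140, 33/70), radius 1/490; y4: center (13/28, 1/2), radius 1/84; y5: center (5/12, 1/12), radius 1/72


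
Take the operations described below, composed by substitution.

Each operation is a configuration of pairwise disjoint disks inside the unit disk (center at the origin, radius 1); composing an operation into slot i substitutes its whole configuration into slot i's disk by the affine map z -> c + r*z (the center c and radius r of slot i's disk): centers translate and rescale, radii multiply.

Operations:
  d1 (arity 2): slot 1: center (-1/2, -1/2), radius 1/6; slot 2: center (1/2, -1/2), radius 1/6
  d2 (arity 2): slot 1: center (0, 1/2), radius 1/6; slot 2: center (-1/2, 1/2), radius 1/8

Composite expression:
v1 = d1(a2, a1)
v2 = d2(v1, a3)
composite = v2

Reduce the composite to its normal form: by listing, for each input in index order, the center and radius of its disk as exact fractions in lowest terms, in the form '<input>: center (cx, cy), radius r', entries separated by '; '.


a1: center (1/12, 5/12), radius 1/36; a2: center (-1/12, 5/12), radius 1/36; a3: center (-1/2, 1/2), radius 1/8

Each a-disk chains the slot maps above it in d2; radii multiply.
a2: after 2 affine steps, its disk has center (-1/12, 5/12), radius 1/36
a1: after 2 affine steps, its disk has center (1/12, 5/12), radius 1/36
a3: after 1 affine step, its disk has center (-1/2, 1/2), radius 1/8


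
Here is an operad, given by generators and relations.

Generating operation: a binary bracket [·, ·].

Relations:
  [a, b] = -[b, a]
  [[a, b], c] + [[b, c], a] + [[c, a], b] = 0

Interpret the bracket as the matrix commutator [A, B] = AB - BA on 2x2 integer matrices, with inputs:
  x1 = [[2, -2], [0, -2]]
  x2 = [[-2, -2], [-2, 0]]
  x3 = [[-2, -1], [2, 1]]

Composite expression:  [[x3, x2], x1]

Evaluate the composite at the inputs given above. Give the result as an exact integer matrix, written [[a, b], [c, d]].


[[-20, -40], [-40, 20]]

[x3, x2] = [[6, 4], [-10, -6]]
[[x3, x2], x1] = [[-20, -40], [-40, 20]]


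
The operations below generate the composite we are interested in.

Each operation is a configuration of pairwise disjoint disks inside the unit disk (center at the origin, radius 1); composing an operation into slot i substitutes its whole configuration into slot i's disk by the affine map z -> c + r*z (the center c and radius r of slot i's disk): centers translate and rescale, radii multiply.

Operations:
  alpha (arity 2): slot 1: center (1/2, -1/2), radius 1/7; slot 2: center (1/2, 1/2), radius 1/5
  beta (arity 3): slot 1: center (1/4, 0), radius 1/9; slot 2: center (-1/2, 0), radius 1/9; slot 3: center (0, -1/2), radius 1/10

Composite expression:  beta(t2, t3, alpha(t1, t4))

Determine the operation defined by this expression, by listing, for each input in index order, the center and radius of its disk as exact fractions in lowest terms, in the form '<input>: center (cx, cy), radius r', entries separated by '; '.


t1: center (1/20, -11/20), radius 1/70; t2: center (1/4, 0), radius 1/9; t3: center (-1/2, 0), radius 1/9; t4: center (1/20, -9/20), radius 1/50

Nesting under beta composes maps z -> c + r*z down each t-path.
t2: after 1 affine step, its disk has center (1/4, 0), radius 1/9
t3: after 1 affine step, its disk has center (-1/2, 0), radius 1/9
t1: after 2 affine steps, its disk has center (1/20, -11/20), radius 1/70
t4: after 2 affine steps, its disk has center (1/20, -9/20), radius 1/50


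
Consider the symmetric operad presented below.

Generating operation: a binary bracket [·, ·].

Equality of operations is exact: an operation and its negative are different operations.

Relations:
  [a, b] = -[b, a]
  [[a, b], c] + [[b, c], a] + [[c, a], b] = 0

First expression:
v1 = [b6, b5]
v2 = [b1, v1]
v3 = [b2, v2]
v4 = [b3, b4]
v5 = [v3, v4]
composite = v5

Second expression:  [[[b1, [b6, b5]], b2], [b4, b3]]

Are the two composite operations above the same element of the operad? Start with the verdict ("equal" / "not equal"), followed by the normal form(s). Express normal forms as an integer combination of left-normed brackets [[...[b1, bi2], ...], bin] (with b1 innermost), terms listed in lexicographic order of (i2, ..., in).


equal: each reduces to [[[[[b1, b5], b6], b2], b3], b4] - [[[[[b1, b5], b6], b2], b4], b3] - [[[[[b1, b6], b5], b2], b3], b4] + [[[[[b1, b6], b5], b2], b4], b3]

In normal form, the first expression is [[[[[b1, b5], b6], b2], b3], b4] - [[[[[b1, b5], b6], b2], b4], b3] - [[[[[b1, b6], b5], b2], b3], b4] + [[[[[b1, b6], b5], b2], b4], b3]
In normal form, the second expression is [[[[[b1, b5], b6], b2], b3], b4] - [[[[[b1, b5], b6], b2], b4], b3] - [[[[[b1, b6], b5], b2], b3], b4] + [[[[[b1, b6], b5], b2], b4], b3]
The normal forms match — equal.


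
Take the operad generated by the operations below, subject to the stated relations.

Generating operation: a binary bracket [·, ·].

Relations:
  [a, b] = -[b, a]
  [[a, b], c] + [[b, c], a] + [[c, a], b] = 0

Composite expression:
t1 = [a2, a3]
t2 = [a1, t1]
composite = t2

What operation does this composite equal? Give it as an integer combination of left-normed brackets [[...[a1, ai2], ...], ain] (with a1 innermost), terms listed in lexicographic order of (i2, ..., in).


[[a1, a2], a3] - [[a1, a3], a2]

A multilinear Lie element is pinned by a1-initial words (a1 innermost).
Composite bracket: [a1, [a2, a3]]
Full expansion: 4 signed words from ab - ba (2^2 = 4).
Keep just the words that open with a1:
  from a1a2a3, sign +1: term +[[a1, a2], a3]
  from a1a3a2, sign -1: term -[[a1, a3], a2]


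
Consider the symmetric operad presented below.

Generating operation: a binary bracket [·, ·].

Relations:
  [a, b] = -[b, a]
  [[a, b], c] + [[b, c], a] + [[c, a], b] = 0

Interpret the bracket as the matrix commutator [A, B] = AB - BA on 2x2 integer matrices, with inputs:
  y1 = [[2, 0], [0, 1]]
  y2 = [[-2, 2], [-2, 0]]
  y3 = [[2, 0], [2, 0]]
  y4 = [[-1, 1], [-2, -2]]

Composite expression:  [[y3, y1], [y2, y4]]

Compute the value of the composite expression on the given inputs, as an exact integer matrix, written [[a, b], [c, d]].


[y3, y1] = [[0, 0], [2, 0]]
[y2, y4] = [[-2, -4], [-6, 2]]
[[y3, y1], [y2, y4]] = [[8, 0], [-8, -8]]

[[8, 0], [-8, -8]]


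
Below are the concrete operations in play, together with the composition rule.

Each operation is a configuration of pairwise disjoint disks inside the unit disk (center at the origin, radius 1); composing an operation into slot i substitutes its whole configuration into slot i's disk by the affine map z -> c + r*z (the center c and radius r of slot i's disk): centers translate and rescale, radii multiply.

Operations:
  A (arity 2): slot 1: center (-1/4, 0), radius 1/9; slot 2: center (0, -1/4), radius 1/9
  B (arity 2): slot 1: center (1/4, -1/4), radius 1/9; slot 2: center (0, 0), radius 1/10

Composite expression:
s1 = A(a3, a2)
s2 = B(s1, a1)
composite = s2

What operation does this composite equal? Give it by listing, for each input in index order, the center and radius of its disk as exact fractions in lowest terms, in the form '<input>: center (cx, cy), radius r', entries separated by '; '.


a1: center (0, 0), radius 1/10; a2: center (1/4, -5/18), radius 1/81; a3: center (2/9, -1/4), radius 1/81

Affine substitution under B: radii multiply and a-centers shift.
for a3, the 2-step affine chain lands on center (2/9, -1/4), radius 1/81
for a2, the 2-step affine chain lands on center (1/4, -5/18), radius 1/81
for a1, the 1-step affine chain lands on center (0, 0), radius 1/10


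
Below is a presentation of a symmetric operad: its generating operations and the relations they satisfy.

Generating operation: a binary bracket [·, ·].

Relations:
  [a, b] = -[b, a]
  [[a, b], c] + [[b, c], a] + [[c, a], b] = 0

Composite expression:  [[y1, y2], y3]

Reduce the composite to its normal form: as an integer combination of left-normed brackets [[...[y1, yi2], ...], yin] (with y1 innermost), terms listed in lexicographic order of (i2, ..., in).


[[y1, y2], y3]


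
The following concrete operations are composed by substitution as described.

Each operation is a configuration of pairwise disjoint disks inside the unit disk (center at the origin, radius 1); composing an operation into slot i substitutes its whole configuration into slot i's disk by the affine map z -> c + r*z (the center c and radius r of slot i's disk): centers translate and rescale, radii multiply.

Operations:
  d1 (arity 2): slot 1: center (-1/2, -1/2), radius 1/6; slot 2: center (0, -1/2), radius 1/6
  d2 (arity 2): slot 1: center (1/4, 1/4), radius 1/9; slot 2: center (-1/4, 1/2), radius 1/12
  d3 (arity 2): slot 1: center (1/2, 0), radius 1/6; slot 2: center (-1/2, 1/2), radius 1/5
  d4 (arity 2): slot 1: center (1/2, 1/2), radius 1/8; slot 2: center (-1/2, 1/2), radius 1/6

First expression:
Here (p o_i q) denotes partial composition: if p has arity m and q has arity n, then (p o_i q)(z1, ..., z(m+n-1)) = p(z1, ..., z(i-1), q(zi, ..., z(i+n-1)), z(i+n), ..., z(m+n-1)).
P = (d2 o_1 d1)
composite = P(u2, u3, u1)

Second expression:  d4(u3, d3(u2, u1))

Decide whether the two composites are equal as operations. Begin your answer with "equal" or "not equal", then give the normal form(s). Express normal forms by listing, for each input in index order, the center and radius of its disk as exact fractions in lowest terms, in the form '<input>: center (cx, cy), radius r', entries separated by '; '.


not equal — first u1: center (-1/4, 1/2), radius 1/12; u2: center (7/36, 7/36), radius 1/54; u3: center (1/4, 7/36), radius 1/54, second u1: center (-7/12, 7/12), radius 1/30; u2: center (-5/12, 1/2), radius 1/36; u3: center (1/2, 1/2), radius 1/8

Reducing the first expression gives u1: center (-1/4, 1/2), radius 1/12; u2: center (7/36, 7/36), radius 1/54; u3: center (1/4, 7/36), radius 1/54
Reducing the second expression gives u1: center (-7/12, 7/12), radius 1/30; u2: center (-5/12, 1/2), radius 1/36; u3: center (1/2, 1/2), radius 1/8
Different reductions; not equal.


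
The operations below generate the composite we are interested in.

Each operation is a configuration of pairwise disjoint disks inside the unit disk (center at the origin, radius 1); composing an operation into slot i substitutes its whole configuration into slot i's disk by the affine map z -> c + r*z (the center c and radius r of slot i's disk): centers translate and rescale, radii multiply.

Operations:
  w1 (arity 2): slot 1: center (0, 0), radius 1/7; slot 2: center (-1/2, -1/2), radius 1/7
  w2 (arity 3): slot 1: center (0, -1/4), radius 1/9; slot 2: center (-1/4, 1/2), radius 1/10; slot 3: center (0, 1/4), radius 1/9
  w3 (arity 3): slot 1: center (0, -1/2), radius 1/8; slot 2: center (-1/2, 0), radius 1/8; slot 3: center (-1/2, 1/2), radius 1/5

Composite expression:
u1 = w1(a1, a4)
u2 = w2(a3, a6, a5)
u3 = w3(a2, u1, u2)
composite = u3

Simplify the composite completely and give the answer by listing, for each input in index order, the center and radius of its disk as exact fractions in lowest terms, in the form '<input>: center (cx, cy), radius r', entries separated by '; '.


a1: center (-1/2, 0), radius 1/56; a2: center (0, -1/2), radius 1/8; a3: center (-1/2, 9/20), radius 1/45; a4: center (-9/16, -1/16), radius 1/56; a5: center (-1/2, 11/20), radius 1/45; a6: center (-11/20, 3/5), radius 1/50

Affine substitution under w3: radii multiply and a-centers shift.
a2 passes through 1 substitution, ending at center (0, -1/2), radius 1/8
a1 passes through 2 substitutions, ending at center (-1/2, 0), radius 1/56
a4 passes through 2 substitutions, ending at center (-9/16, -1/16), radius 1/56
a3 passes through 2 substitutions, ending at center (-1/2, 9/20), radius 1/45
a6 passes through 2 substitutions, ending at center (-11/20, 3/5), radius 1/50
a5 passes through 2 substitutions, ending at center (-1/2, 11/20), radius 1/45


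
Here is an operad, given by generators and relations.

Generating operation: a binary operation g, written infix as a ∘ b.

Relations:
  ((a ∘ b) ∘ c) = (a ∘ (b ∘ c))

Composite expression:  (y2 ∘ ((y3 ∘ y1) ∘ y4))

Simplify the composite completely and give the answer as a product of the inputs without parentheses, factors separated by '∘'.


Associativity of g dissolves the nesting; only the y-input order survives.
(y3 ∘ y1) flattens to y3 ∘ y1
((y3 ∘ y1) ∘ y4) flattens to y3 ∘ y1 ∘ y4
(y2 ∘ ((y3 ∘ y1) ∘ y4)) flattens to y2 ∘ y3 ∘ y1 ∘ y4

y2 ∘ y3 ∘ y1 ∘ y4


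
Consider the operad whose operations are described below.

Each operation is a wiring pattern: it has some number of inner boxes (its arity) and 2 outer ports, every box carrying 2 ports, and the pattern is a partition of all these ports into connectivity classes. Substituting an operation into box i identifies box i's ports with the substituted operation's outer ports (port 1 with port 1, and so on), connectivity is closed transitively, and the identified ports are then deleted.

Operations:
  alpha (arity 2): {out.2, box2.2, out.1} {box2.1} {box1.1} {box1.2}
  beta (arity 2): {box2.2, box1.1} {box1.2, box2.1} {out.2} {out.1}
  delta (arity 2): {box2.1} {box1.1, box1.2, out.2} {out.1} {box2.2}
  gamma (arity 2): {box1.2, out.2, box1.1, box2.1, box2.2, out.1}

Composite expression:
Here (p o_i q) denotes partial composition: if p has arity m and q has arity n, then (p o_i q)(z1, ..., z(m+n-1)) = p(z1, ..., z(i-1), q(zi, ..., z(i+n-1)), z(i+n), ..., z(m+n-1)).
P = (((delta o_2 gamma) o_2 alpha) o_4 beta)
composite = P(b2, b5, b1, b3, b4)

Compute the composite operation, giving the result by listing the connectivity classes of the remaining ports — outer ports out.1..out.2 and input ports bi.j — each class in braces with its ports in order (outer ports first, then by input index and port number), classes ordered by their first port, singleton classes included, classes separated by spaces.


{out.1} {out.2, b2.1, b2.2} {b1.1} {b1.2} {b3.1, b4.2} {b3.2, b4.1} {b5.1} {b5.2}


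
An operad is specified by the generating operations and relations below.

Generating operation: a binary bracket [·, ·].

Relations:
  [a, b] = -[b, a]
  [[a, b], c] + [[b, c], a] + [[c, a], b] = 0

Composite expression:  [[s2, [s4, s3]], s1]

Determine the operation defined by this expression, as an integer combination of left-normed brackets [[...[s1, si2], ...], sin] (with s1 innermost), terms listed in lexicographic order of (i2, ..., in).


In the tensor algebra, words opening s1 carry the s1-anchored form.
Composite bracket: [[s2, [s4, s3]], s1]
Under [a, b] = ab - ba we get 8 signed associative words (2^3 = 8).
Coefficients come from the s1-initial words:
  the word s1s2s3s4 carries sign +1 and contributes +[[[s1, s2], s3], s4]
  the word s1s2s4s3 carries sign -1 and contributes -[[[s1, s2], s4], s3]
  the word s1s3s4s2 carries sign -1 and contributes -[[[s1, s3], s4], s2]
  the word s1s4s3s2 carries sign +1 and contributes +[[[s1, s4], s3], s2]

[[[s1, s2], s3], s4] - [[[s1, s2], s4], s3] - [[[s1, s3], s4], s2] + [[[s1, s4], s3], s2]


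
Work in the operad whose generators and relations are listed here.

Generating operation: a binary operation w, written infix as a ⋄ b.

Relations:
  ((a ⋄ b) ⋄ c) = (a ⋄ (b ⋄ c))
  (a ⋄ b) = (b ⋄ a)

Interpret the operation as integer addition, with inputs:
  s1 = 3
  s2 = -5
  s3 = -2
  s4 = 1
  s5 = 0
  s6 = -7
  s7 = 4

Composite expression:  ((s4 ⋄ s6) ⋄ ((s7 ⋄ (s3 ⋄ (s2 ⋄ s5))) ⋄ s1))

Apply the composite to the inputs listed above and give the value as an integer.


-6

(s4 ⋄ s6) = -6
(s2 ⋄ s5) = -5
(s3 ⋄ (s2 ⋄ s5)) = -7
(s7 ⋄ (s3 ⋄ (s2 ⋄ s5))) = -3
((s7 ⋄ (s3 ⋄ (s2 ⋄ s5))) ⋄ s1) = 0
((s4 ⋄ s6) ⋄ ((s7 ⋄ (s3 ⋄ (s2 ⋄ s5))) ⋄ s1)) = -6


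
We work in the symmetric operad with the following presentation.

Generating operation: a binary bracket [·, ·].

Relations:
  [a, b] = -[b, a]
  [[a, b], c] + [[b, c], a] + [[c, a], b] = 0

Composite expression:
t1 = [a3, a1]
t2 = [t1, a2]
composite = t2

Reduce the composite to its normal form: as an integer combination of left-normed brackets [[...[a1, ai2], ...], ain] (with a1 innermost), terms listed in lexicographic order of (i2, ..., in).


Expand each bracket as ab - ba; the a1-initial words give the coefficients.
Composite bracket: [[a3, a1], a2]
Under [a, b] = ab - ba we get 4 signed associative words (2^2 = 4).
Coefficients come from the a1-initial words:
  from a1a3a2, sign -1: term -[[a1, a3], a2]

-[[a1, a3], a2]


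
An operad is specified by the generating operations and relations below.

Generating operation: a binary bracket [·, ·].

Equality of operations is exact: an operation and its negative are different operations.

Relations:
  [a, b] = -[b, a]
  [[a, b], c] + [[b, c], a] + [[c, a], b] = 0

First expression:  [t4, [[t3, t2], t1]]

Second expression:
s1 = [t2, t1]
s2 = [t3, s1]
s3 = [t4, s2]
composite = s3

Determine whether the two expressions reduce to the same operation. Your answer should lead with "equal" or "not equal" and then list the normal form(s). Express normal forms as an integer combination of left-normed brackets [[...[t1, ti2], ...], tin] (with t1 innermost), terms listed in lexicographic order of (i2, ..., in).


The first expression reduces to -[[[t1, t2], t3], t4] + [[[t1, t3], t2], t4]
The second expression reduces to -[[[t1, t2], t3], t4]
Distinct normal forms: not equal.

not equal — first -[[[t1, t2], t3], t4] + [[[t1, t3], t2], t4], second -[[[t1, t2], t3], t4]
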